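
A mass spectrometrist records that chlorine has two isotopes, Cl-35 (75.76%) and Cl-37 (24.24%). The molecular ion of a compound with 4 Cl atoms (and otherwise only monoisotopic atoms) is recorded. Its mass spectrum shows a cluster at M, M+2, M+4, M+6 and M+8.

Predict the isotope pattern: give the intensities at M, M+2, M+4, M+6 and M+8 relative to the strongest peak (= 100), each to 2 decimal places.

78.14 : 100.00 : 47.99 : 10.24 : 0.82

Each Cl atom is independently Cl-35 (p = 0.7576) or Cl-37 (q = 0.2424); the cluster is the binomial expansion (p + q)^4.
P(M) = 0.7576^4 = 0.329428
P(M+2) = 4 × 0.7576^3 × 0.2424^1 = 0.421612
P(M+4) = 6 × 0.7576^2 × 0.2424^2 = 0.202347
P(M+6) = 4 × 0.7576^1 × 0.2424^3 = 0.043162
P(M+8) = 0.2424^4 = 0.003452
The M+2 peak is largest (0.421612); scaling to 100 gives 78.14 : 100.00 : 47.99 : 10.24 : 0.82.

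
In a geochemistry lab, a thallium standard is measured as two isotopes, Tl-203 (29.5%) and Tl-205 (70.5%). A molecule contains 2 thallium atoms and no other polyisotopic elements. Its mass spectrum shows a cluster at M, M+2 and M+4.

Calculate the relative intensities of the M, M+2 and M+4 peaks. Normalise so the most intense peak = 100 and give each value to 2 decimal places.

Each Tl atom is independently Tl-203 (p = 0.295) or Tl-205 (q = 0.705); the cluster is the binomial expansion (p + q)^2.
P(M) = 0.295^2 = 0.087025
P(M+2) = 2 × 0.295^1 × 0.705^1 = 0.415950
P(M+4) = 0.705^2 = 0.497025
The M+4 peak is largest (0.497025); scaling to 100 gives 17.51 : 83.69 : 100.00.

17.51 : 83.69 : 100.00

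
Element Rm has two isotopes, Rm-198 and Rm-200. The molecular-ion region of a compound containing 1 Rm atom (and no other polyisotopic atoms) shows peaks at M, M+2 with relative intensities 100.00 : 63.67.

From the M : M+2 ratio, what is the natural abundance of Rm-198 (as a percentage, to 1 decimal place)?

61.1%

If p is the fraction of Rm that is Rm-198, then I(M+2)/I(M) = [C(1,1)·p^0·(1−p)] / p^1 = 1·(1−p)/p = 63.67/100.00 = 0.6367
(1−p)/p = 0.6367/1 = 0.6367  ⇒  p = 1/(1 + 0.6367) = 0.6110
Rm-198: 61.1%, Rm-200: 38.9%.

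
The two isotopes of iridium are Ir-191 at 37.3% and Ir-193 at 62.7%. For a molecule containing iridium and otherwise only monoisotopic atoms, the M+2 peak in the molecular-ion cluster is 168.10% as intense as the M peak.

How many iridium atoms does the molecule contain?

1

The M+2/M ratio from n Ir atoms is n · q/p = n · 0.627/0.373.
n = 1.6810 × 0.373/0.627 = 1.00 ≈ 1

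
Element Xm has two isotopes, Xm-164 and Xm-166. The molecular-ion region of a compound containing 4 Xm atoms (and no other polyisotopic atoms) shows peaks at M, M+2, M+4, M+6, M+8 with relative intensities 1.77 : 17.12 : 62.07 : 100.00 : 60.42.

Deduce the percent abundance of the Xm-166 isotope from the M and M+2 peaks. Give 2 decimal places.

70.74%

Write p for the Xm-164 fraction. I(M+2)/I(M) = [C(4,1)·p^3·(1−p)] / p^4 = 4·(1−p)/p = 17.12/1.77 = 9.6723
(1−p)/p = 9.6723/4 = 2.4181  ⇒  p = 1/(1 + 2.4181) = 0.2926
Xm-164: 29.26%, Xm-166: 70.74%.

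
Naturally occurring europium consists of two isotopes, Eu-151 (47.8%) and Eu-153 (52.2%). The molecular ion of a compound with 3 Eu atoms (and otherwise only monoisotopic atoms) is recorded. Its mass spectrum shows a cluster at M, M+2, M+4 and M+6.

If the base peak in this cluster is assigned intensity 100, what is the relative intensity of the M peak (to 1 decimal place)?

Binomial terms of (0.478 + 0.522)^3: M 0.1092, M+2 0.3578, M+4 0.3907, M+6 0.1422 → M+4 is the base peak.
P(M+4) = C(3,2) × 0.478^1 × 0.522^2 = 3 × 0.4780 × 0.272484 = 0.390742 (base)
P(M) = C(3,0) × 0.478^3 × 0.522^0 = 1 × 0.10921535 × 1.0000 = 0.109215
Relative intensity = 0.109215 / 0.390742 × 100 = 28.0

28.0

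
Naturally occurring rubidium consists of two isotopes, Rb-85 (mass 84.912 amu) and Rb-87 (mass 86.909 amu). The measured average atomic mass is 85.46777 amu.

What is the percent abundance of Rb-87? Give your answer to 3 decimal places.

With x = fraction of Rb-85 (so Rb-87 is 1 − x):
84.912·x + 86.909·(1 − x) = 85.46777
(84.912 − 86.909)·x = 85.46777 − 86.909
x = -1.44123 / -1.997 = 0.72170 → 72.170% Rb-85, 27.830% Rb-87.

27.830%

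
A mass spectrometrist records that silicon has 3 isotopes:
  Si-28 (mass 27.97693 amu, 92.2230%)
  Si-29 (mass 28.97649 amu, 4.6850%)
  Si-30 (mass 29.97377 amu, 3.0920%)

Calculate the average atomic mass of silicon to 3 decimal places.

Ar = Σ fᵢ·mᵢ = 0.922230 × 27.97693 + 0.046850 × 28.97649 + 0.030920 × 29.97377
= 25.801164 + 1.357549 + 0.926789 = 28.085502 amu

28.086 amu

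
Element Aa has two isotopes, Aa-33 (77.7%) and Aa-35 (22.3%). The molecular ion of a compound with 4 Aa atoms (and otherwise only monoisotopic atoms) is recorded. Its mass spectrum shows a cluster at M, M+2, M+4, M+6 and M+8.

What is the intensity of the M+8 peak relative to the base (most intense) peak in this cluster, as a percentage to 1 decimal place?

Binomial terms of (0.777 + 0.223)^4: M 0.3645, M+2 0.4184, M+4 0.1801, M+6 0.0345, M+8 0.0025 → M+2 is the base peak.
P(M+2) = C(4,1) × 0.777^3 × 0.223^1 = 4 × 0.46909743 × 0.2230 = 0.418435 (base)
P(M+8) = C(4,4) × 0.777^0 × 0.223^4 = 1 × 1.0000 × 0.00247297 = 0.002473
Relative intensity = 0.002473 / 0.418435 × 100 = 0.6

0.6%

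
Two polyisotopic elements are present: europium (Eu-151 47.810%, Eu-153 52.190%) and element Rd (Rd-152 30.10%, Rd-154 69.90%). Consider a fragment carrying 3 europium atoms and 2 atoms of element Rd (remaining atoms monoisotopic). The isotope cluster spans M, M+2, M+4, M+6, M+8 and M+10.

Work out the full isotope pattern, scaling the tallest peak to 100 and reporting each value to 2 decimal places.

2.81 : 22.27 : 67.98 : 100.00 : 71.19 : 19.72

Europium pattern (n=3): 0.10928391 : 0.3578871 : 0.39067407 : 0.14215492
Element Rd pattern (n=2): 0.090601 : 0.420798 : 0.488601
Convolve the two distributions (both contribute in 2-u steps):
  M: 0.10928391×0.090601 = 0.009901
  M+2: 0.10928391×0.420798 + 0.3578871×0.090601 = 0.078411
  M+4: 0.10928391×0.488601 + 0.3578871×0.420798 + 0.39067407×0.090601 = 0.239390
  M+6: 0.3578871×0.488601 + 0.39067407×0.420798 + 0.14215492×0.090601 = 0.352138
  M+8: 0.39067407×0.488601 + 0.14215492×0.420798 = 0.250702
  M+10: 0.14215492×0.488601 = 0.069457
Scale to base peak (0.352138) = 100: 2.81 : 22.27 : 67.98 : 100.00 : 71.19 : 19.72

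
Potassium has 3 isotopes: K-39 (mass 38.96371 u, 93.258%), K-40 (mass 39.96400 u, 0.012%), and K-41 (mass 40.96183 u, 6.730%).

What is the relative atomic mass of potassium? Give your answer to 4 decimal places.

39.0983 u

The abundance-weighted mean is 0.93258 × 38.96371 + 0.00012 × 39.96400 + 0.06730 × 40.96183
= 36.336777 + 0.004796 + 2.756731 = 39.098304 u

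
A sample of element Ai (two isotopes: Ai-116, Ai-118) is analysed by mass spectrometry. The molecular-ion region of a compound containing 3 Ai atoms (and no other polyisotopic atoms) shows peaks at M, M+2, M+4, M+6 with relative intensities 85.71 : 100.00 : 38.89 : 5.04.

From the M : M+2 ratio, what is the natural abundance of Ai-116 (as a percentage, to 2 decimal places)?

Write p for the Ai-116 fraction. I(M+2)/I(M) = [C(3,1)·p^2·(1−p)] / p^3 = 3·(1−p)/p = 100.00/85.71 = 1.1667
(1−p)/p = 1.1667/3 = 0.3889  ⇒  p = 1/(1 + 0.3889) = 0.7200
Ai-116: 72.00%, Ai-118: 28.00%.

72.00%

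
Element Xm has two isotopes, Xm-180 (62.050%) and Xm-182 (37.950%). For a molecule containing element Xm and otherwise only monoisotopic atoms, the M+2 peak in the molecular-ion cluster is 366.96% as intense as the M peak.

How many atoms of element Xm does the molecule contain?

6

The M+2/M ratio from n Xm atoms is n · q/p = n · 0.37950/0.62050.
n = 3.6696 × 0.62050/0.37950 = 6.00 ≈ 6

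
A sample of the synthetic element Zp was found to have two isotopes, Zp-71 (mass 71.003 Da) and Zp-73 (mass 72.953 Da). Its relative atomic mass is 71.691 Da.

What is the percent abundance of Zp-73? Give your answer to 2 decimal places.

With x = fraction of Zp-71 (so Zp-73 is 1 − x):
71.003·x + 72.953·(1 − x) = 71.691
(71.003 − 72.953)·x = 71.691 − 72.953
x = -1.262 / -1.950 = 0.64718 → 64.72% Zp-71, 35.28% Zp-73.

35.28%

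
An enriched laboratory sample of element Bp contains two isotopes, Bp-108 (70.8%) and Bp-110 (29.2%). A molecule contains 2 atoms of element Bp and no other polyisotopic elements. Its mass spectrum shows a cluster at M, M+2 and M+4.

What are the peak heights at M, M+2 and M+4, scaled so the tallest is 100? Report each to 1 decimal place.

Expanding (0.708 + 0.292)^2:
P(M) = 0.708^2 = 0.501264
P(M+2) = 2 × 0.708^1 × 0.292^1 = 0.413472
P(M+4) = 0.292^2 = 0.085264
The M peak is largest (0.501264); scaling to 100 gives 100.0 : 82.5 : 17.0.

100.0 : 82.5 : 17.0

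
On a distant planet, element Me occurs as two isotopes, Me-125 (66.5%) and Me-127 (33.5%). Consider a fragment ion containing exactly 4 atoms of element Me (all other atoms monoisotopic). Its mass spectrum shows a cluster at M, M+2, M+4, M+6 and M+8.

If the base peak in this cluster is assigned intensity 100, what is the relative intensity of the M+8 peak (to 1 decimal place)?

Term probabilities: M 0.1956, M+2 0.3941, M+4 0.2978, M+6 0.1000, M+8 0.0126. Base peak = M+2.
P(M+2) = C(4,1) × 0.665^3 × 0.335^1 = 4 × 0.29407963 × 0.3350 = 0.394067 (base)
P(M+8) = C(4,4) × 0.665^0 × 0.335^4 = 1 × 1.0000 × 0.01259445 = 0.012594
Relative intensity = 0.012594 / 0.394067 × 100 = 3.2

3.2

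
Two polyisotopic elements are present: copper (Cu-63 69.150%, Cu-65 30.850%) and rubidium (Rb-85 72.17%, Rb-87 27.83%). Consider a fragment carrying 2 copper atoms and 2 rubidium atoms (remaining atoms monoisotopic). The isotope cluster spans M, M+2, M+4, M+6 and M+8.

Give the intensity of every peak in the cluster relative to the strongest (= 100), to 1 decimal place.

60.1 : 100.0 : 62.3 : 17.2 : 1.8

Copper pattern (n=2): 0.47817225 : 0.4266555 : 0.09517225
Rubidium pattern (n=2): 0.52085089 : 0.40169822 : 0.07745089
Convolve the two distributions (both contribute in 2-u steps):
  M: 0.47817225×0.52085089 = 0.249056
  M+2: 0.47817225×0.40169822 + 0.4266555×0.52085089 = 0.414305
  M+4: 0.47817225×0.07745089 + 0.4266555×0.40169822 + 0.09517225×0.52085089 = 0.257992
  M+6: 0.4266555×0.07745089 + 0.09517225×0.40169822 = 0.071275
  M+8: 0.09517225×0.07745089 = 0.007371
Scale to base peak (0.414305) = 100: 60.1 : 100.0 : 62.3 : 17.2 : 1.8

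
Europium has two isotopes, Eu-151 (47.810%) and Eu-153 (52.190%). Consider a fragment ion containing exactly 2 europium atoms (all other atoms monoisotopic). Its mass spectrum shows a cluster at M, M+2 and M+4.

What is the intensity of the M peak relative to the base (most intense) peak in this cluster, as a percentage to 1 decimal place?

(0.47810 + 0.52190)^2 gives M 0.2286, M+2 0.4990, M+4 0.2724; the largest is M+2.
P(M+2) = C(2,1) × 0.47810^1 × 0.52190^1 = 2 × 0.4781 × 0.5219 = 0.499041 (base)
P(M) = C(2,0) × 0.47810^2 × 0.52190^0 = 1 × 0.22857961 × 1.0000 = 0.228580
Relative intensity = 0.228580 / 0.499041 × 100 = 45.8

45.8%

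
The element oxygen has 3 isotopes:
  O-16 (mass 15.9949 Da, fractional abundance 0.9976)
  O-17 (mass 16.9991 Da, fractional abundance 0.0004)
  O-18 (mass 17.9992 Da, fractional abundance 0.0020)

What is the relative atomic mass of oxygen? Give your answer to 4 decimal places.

Weight each isotope mass by its fractional abundance: 0.9976 × 15.9949 + 0.0004 × 16.9991 + 0.0020 × 17.9992
= 15.95651 + 0.00680 + 0.03600 = 15.99931 Da

15.9993 Da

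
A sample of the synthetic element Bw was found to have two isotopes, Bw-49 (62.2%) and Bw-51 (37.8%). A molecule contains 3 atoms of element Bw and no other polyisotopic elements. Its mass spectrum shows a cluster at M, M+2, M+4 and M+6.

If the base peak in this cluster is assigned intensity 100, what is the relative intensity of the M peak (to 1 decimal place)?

54.9

(0.622 + 0.378)^3 gives M 0.2406, M+2 0.4387, M+4 0.2666, M+6 0.0540; the largest is M+2.
P(M+2) = C(3,1) × 0.622^2 × 0.378^1 = 3 × 0.386884 × 0.3780 = 0.438726 (base)
P(M) = C(3,0) × 0.622^3 × 0.378^0 = 1 × 0.24064185 × 1.0000 = 0.240642
Relative intensity = 0.240642 / 0.438726 × 100 = 54.9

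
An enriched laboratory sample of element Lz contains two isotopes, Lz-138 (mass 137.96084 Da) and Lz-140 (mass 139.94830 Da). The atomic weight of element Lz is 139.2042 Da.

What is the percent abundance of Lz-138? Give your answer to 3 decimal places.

37.440%

With x = fraction of Lz-138 (so Lz-140 is 1 − x):
137.96084·x + 139.94830·(1 − x) = 139.2042
(137.96084 − 139.94830)·x = 139.2042 − 139.94830
x = -0.74410 / -1.98746 = 0.37440 → 37.440% Lz-138, 62.560% Lz-140.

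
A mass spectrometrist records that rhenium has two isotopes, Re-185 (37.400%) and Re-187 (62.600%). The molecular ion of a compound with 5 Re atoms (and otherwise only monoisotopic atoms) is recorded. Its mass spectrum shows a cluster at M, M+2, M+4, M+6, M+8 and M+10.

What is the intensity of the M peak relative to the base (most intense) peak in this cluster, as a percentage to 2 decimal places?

(0.37400 + 0.62600)^5 gives M 0.0073, M+2 0.0612, M+4 0.2050, M+6 0.3431, M+8 0.2872, M+10 0.0961; the largest is M+6.
P(M+6) = C(5,3) × 0.37400^2 × 0.62600^3 = 10 × 0.139876 × 0.24531438 = 0.343136 (base)
P(M) = C(5,0) × 0.37400^5 × 0.62600^0 = 1 × 0.00731742 × 1.0000 = 0.007317
Relative intensity = 0.007317 / 0.343136 × 100 = 2.13

2.13%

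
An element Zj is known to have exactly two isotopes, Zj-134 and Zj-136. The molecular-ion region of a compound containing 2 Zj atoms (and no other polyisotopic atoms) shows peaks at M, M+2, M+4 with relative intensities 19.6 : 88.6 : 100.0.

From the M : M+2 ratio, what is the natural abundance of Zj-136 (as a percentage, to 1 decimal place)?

Let p = fractional abundance of Zj-134. I(M+2)/I(M) = [C(2,1)·p^1·(1−p)] / p^2 = 2·(1−p)/p = 88.6/19.6 = 4.5204
(1−p)/p = 4.5204/2 = 2.2602  ⇒  p = 1/(1 + 2.2602) = 0.3067
Zj-134: 30.7%, Zj-136: 69.3%.

69.3%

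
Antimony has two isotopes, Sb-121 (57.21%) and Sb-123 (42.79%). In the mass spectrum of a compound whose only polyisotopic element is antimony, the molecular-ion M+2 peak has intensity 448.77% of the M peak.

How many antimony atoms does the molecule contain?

With n Sb atoms, P(M+2)/P(M) = C(n,1)·p^(n−1)q / p^n = n·q/p = n · 0.4279/0.5721.
n = 4.4877 × 0.5721/0.4279 = 6.00 ≈ 6

6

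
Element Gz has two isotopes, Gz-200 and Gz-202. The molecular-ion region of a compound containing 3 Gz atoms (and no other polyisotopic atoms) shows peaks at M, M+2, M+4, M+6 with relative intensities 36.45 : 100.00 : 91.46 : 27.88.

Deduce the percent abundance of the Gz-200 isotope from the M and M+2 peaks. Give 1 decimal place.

52.2%

If p is the fraction of Gz that is Gz-200, then I(M+2)/I(M) = [C(3,1)·p^2·(1−p)] / p^3 = 3·(1−p)/p = 100.00/36.45 = 2.7435
(1−p)/p = 2.7435/3 = 0.9145  ⇒  p = 1/(1 + 0.9145) = 0.5223
Gz-200: 52.2%, Gz-202: 47.8%.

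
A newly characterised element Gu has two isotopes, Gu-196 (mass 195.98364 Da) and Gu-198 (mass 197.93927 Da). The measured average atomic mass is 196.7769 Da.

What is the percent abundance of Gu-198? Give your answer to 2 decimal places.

40.56%

With x = fraction of Gu-196 (so Gu-198 is 1 − x):
195.98364·x + 197.93927·(1 − x) = 196.7769
(195.98364 − 197.93927)·x = 196.7769 − 197.93927
x = -1.16237 / -1.95563 = 0.59437 → 59.44% Gu-196, 40.56% Gu-198.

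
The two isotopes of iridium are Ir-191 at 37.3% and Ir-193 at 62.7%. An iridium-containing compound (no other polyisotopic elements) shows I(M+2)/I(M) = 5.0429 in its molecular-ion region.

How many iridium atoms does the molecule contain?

The M+2/M ratio from n Ir atoms is n · q/p = n · 0.627/0.373.
n = 5.0429 × 0.373/0.627 = 3.00 ≈ 3

3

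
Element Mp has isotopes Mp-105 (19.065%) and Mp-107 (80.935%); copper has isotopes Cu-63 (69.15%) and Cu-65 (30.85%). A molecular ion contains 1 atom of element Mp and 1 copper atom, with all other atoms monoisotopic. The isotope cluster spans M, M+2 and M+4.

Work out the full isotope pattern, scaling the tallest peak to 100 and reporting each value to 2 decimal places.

Element Mp pattern (n=1): 0.19065 : 0.80935
Copper pattern (n=1): 0.6915 : 0.3085
Convolve the two distributions (both contribute in 2-u steps):
  M: 0.19065×0.6915 = 0.131834
  M+2: 0.19065×0.3085 + 0.80935×0.6915 = 0.618481
  M+4: 0.80935×0.3085 = 0.249684
Scale to base peak (0.618481) = 100: 21.32 : 100.00 : 40.37

21.32 : 100.00 : 40.37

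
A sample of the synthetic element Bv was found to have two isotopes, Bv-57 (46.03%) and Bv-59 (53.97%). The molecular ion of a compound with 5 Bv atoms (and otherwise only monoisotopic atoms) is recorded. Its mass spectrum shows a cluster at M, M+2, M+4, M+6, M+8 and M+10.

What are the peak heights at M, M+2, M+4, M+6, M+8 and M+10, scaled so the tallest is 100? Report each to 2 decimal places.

6.20 : 36.37 : 85.29 : 100.00 : 58.62 : 13.75

The 5 Bv atoms are independent, so intensities follow the terms of (0.4603 + 0.5397)^5.
P(M) = 0.4603^5 = 0.020664
P(M+2) = 5 × 0.4603^4 × 0.5397^1 = 0.121140
P(M+4) = 10 × 0.4603^3 × 0.5397^2 = 0.284072
P(M+6) = 10 × 0.4603^2 × 0.5397^3 = 0.333073
P(M+8) = 5 × 0.4603^1 × 0.5397^4 = 0.195263
P(M+10) = 0.5397^5 = 0.045789
The M+6 peak is largest (0.333073); scaling to 100 gives 6.20 : 36.37 : 85.29 : 100.00 : 58.62 : 13.75.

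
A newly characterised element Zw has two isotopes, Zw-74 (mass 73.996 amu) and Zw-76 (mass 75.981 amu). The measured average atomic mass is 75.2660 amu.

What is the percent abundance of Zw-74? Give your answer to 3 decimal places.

36.020%

Writing the weighted mean with unknown fraction x of Zw-74:
73.996·x + 75.981·(1 − x) = 75.2660
(73.996 − 75.981)·x = 75.2660 − 75.981
x = -0.7150 / -1.985 = 0.36020 → 36.020% Zw-74, 63.980% Zw-76.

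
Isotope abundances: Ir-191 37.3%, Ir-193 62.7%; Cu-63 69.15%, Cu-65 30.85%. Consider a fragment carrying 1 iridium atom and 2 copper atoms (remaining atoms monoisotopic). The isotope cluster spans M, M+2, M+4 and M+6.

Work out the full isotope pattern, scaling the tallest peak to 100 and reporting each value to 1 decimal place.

38.9 : 100.0 : 66.0 : 13.0

Iridium pattern (n=1): 0.3730 : 0.6270
Copper pattern (n=2): 0.47817225 : 0.4266555 : 0.09517225
Convolve the two distributions (both contribute in 2-u steps):
  M: 0.3730×0.47817225 = 0.178358
  M+2: 0.3730×0.4266555 + 0.6270×0.47817225 = 0.458957
  M+4: 0.3730×0.09517225 + 0.6270×0.4266555 = 0.303012
  M+6: 0.6270×0.09517225 = 0.059673
Scale to base peak (0.458957) = 100: 38.9 : 100.0 : 66.0 : 13.0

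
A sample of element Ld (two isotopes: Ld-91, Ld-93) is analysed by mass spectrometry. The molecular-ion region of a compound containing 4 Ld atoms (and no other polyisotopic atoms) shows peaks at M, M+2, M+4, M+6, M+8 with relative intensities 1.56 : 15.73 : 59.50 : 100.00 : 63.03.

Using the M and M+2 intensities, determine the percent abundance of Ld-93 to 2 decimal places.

71.60%

Let p = fractional abundance of Ld-91. I(M+2)/I(M) = [C(4,1)·p^3·(1−p)] / p^4 = 4·(1−p)/p = 15.73/1.56 = 10.0833
(1−p)/p = 10.0833/4 = 2.5208  ⇒  p = 1/(1 + 2.5208) = 0.2840
Ld-91: 28.40%, Ld-93: 71.60%.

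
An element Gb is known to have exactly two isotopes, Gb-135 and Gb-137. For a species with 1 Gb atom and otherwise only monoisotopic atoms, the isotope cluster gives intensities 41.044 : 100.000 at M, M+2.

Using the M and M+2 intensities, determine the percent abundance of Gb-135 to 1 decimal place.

Let p = fractional abundance of Gb-135. I(M+2)/I(M) = [C(1,1)·p^0·(1−p)] / p^1 = 1·(1−p)/p = 100.000/41.044 = 2.4364
(1−p)/p = 2.4364/1 = 2.4364  ⇒  p = 1/(1 + 2.4364) = 0.2910
Gb-135: 29.1%, Gb-137: 70.9%.

29.1%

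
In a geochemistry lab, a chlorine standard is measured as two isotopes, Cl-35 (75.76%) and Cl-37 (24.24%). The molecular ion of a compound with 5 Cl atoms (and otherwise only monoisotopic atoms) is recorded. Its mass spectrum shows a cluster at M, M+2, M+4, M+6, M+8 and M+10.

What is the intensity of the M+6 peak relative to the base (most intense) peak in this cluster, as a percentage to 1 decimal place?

Term probabilities: M 0.2496, M+2 0.3993, M+4 0.2555, M+6 0.0817, M+8 0.0131, M+10 0.0008. Base peak = M+2.
P(M+2) = C(5,1) × 0.7576^4 × 0.2424^1 = 5 × 0.32942751 × 0.2424 = 0.399266 (base)
P(M+6) = C(5,3) × 0.7576^2 × 0.2424^3 = 10 × 0.57395776 × 0.01424288 = 0.081748
Relative intensity = 0.081748 / 0.399266 × 100 = 20.5

20.5%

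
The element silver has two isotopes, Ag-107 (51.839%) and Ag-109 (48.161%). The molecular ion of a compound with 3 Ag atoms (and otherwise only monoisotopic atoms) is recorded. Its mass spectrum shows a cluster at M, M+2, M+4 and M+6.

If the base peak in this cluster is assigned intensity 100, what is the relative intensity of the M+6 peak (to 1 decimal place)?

28.8

Term probabilities: M 0.1393, M+2 0.3883, M+4 0.3607, M+6 0.1117. Base peak = M+2.
P(M+2) = C(3,1) × 0.51839^2 × 0.48161^1 = 3 × 0.26872819 × 0.48161 = 0.388267 (base)
P(M+6) = C(3,3) × 0.51839^0 × 0.48161^3 = 1 × 1.0000 × 0.11170857 = 0.111709
Relative intensity = 0.111709 / 0.388267 × 100 = 28.8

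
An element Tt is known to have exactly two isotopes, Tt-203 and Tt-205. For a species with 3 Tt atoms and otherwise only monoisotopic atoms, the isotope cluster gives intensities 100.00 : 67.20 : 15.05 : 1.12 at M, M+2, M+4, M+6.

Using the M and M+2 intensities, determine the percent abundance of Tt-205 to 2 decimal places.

18.30%

Write p for the Tt-203 fraction. I(M+2)/I(M) = [C(3,1)·p^2·(1−p)] / p^3 = 3·(1−p)/p = 67.20/100.00 = 0.6720
(1−p)/p = 0.6720/3 = 0.2240  ⇒  p = 1/(1 + 0.2240) = 0.8170
Tt-203: 81.70%, Tt-205: 18.30%.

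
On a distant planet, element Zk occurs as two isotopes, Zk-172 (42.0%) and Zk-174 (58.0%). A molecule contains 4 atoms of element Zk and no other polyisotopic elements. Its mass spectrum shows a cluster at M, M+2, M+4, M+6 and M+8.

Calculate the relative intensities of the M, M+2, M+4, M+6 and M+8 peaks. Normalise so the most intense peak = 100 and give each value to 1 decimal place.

8.7 : 48.3 : 100.0 : 92.1 : 31.8

Expanding (0.420 + 0.580)^4:
P(M) = 0.420^4 = 0.031117
P(M+2) = 4 × 0.420^3 × 0.580^1 = 0.171884
P(M+4) = 6 × 0.420^2 × 0.580^2 = 0.356046
P(M+6) = 4 × 0.420^1 × 0.580^3 = 0.327788
P(M+8) = 0.580^4 = 0.113165
The M+4 peak is largest (0.356046); scaling to 100 gives 8.7 : 48.3 : 100.0 : 92.1 : 31.8.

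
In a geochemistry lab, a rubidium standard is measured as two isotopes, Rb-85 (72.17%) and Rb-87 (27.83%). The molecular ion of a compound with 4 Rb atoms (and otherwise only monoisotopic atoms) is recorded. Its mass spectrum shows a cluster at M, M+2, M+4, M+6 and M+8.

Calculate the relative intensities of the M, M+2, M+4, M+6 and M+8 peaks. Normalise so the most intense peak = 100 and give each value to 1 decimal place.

64.8 : 100.0 : 57.8 : 14.9 : 1.4

The 4 Rb atoms are independent, so intensities follow the terms of (0.7217 + 0.2783)^4.
P(M) = 0.7217^4 = 0.271286
P(M+2) = 4 × 0.7217^3 × 0.2783^1 = 0.418450
P(M+4) = 6 × 0.7217^2 × 0.2783^2 = 0.242042
P(M+6) = 4 × 0.7217^1 × 0.2783^3 = 0.062224
P(M+8) = 0.2783^4 = 0.005999
The M+2 peak is largest (0.418450); scaling to 100 gives 64.8 : 100.0 : 57.8 : 14.9 : 1.4.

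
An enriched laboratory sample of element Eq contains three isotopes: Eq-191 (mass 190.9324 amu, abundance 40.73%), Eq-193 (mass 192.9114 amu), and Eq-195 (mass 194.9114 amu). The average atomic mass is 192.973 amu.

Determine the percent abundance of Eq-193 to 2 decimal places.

15.89%

Let x and y be the fractions of Eq-193 and Eq-195. Then x + y = 1 − 0.4073 = 0.5927 and 192.9114x + 194.9114y = 192.973 − 0.4073×190.9324 = 115.20623348.
Substituting: 192.9114x + 194.9114(0.5927 − x) = 115.20623348
(192.9114 − 194.9114)x = -0.3177533  ⇒  x = 0.15888, y = 0.43382
Eq-193: 15.89%, Eq-195: 43.38%.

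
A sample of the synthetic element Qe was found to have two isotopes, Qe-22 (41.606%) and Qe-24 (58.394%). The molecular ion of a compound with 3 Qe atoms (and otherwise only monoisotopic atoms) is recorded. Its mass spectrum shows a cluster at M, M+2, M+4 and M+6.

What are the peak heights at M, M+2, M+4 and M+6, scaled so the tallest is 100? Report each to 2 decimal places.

16.92 : 71.25 : 100.00 : 46.78

Expanding (0.41606 + 0.58394)^3:
P(M) = 0.41606^3 = 0.072022
P(M+2) = 3 × 0.41606^2 × 0.58394^1 = 0.303250
P(M+4) = 3 × 0.41606^1 × 0.58394^2 = 0.425612
P(M+6) = 0.58394^3 = 0.199115
The M+4 peak is largest (0.425612); scaling to 100 gives 16.92 : 71.25 : 100.00 : 46.78.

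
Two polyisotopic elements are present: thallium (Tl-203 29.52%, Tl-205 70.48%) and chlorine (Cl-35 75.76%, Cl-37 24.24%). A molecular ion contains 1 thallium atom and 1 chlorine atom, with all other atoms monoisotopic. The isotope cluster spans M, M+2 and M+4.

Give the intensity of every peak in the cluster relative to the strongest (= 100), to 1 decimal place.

Thallium pattern (n=1): 0.2952 : 0.7048
Chlorine pattern (n=1): 0.7576 : 0.2424
Convolve the two distributions (both contribute in 2-u steps):
  M: 0.2952×0.7576 = 0.223644
  M+2: 0.2952×0.2424 + 0.7048×0.7576 = 0.605513
  M+4: 0.7048×0.2424 = 0.170844
Scale to base peak (0.605513) = 100: 36.9 : 100.0 : 28.2

36.9 : 100.0 : 28.2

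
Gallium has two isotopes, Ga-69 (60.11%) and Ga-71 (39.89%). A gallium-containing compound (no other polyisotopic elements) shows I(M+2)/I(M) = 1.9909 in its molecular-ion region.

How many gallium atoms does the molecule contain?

3

For n independent Ga atoms, I(M+2)/I(M) = n · (abundance Ga-71) / (abundance Ga-69) = n · 0.3989/0.6011.
n = 1.9909 × 0.6011/0.3989 = 3.00 ≈ 3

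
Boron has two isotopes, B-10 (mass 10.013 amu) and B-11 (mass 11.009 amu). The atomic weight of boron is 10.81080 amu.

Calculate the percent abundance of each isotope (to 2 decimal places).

B-10: 19.90%, B-11: 80.10%

Let x be the fractional abundance of B-10; then B-11 has abundance 1 − x.
10.013·x + 11.009·(1 − x) = 10.81080
(10.013 − 11.009)·x = 10.81080 − 11.009
x = -0.19820 / -0.996 = 0.19900 → 19.90% B-10, 80.10% B-11.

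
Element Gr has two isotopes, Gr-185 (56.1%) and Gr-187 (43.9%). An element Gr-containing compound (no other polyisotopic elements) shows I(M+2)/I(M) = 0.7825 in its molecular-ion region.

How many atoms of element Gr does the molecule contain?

For n independent Gr atoms, I(M+2)/I(M) = n · (abundance Gr-187) / (abundance Gr-185) = n · 0.439/0.561.
n = 0.7825 × 0.561/0.439 = 1.00 ≈ 1

1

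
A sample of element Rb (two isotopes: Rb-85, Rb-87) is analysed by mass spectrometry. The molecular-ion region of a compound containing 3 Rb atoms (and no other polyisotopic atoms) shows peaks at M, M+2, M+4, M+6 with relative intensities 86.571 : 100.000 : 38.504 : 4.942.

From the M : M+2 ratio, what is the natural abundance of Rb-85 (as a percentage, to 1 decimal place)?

Write p for the Rb-85 fraction. I(M+2)/I(M) = [C(3,1)·p^2·(1−p)] / p^3 = 3·(1−p)/p = 100.000/86.571 = 1.1551
(1−p)/p = 1.1551/3 = 0.3850  ⇒  p = 1/(1 + 0.3850) = 0.7220
Rb-85: 72.2%, Rb-87: 27.8%.

72.2%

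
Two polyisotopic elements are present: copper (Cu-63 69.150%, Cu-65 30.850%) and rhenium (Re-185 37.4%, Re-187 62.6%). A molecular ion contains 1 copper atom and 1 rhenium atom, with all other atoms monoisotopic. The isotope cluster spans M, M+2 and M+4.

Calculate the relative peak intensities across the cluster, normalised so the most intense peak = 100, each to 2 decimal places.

47.17 : 100.00 : 35.22

Copper pattern (n=1): 0.6915 : 0.3085
Rhenium pattern (n=1): 0.3740 : 0.6260
Convolve the two distributions (both contribute in 2-u steps):
  M: 0.6915×0.3740 = 0.258621
  M+2: 0.6915×0.6260 + 0.3085×0.3740 = 0.548258
  M+4: 0.3085×0.6260 = 0.193121
Scale to base peak (0.548258) = 100: 47.17 : 100.00 : 35.22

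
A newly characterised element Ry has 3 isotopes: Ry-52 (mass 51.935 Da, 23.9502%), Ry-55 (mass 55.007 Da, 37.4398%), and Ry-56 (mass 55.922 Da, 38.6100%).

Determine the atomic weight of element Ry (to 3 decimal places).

The abundance-weighted mean is 0.239502 × 51.935 + 0.374398 × 55.007 + 0.386100 × 55.922
= 12.4385 + 20.5945 + 21.5915 = 54.6245 Da

54.625 Da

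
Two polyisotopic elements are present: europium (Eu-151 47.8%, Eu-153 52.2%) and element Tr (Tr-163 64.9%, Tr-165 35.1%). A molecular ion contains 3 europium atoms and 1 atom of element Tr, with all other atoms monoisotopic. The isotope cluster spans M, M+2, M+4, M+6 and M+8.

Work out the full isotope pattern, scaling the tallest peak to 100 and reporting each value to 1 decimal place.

18.7 : 71.4 : 100.0 : 60.5 : 13.2

Europium pattern (n=3): 0.10921535 : 0.35780594 : 0.39074206 : 0.14223665
Element Tr pattern (n=1): 0.6490 : 0.3510
Convolve the two distributions (both contribute in 2-u steps):
  M: 0.10921535×0.6490 = 0.070881
  M+2: 0.10921535×0.3510 + 0.35780594×0.6490 = 0.270551
  M+4: 0.35780594×0.3510 + 0.39074206×0.6490 = 0.379181
  M+6: 0.39074206×0.3510 + 0.14223665×0.6490 = 0.229462
  M+8: 0.14223665×0.3510 = 0.049925
Scale to base peak (0.379181) = 100: 18.7 : 71.4 : 100.0 : 60.5 : 13.2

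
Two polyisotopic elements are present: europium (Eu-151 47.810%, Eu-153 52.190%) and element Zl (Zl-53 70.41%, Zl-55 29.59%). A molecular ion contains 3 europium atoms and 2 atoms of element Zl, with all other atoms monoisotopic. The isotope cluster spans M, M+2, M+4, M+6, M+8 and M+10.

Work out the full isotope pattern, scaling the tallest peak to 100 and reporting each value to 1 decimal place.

Europium pattern (n=3): 0.10928391 : 0.3578871 : 0.39067407 : 0.14215492
Element Zl pattern (n=2): 0.49575681 : 0.41668638 : 0.08755681
Convolve the two distributions (both contribute in 2-u steps):
  M: 0.10928391×0.49575681 = 0.054178
  M+2: 0.10928391×0.41668638 + 0.3578871×0.49575681 = 0.222962
  M+4: 0.10928391×0.08755681 + 0.3578871×0.41668638 + 0.39067407×0.49575681 = 0.352375
  M+6: 0.3578871×0.08755681 + 0.39067407×0.41668638 + 0.14215492×0.49575681 = 0.264598
  M+8: 0.39067407×0.08755681 + 0.14215492×0.41668638 = 0.093440
  M+10: 0.14215492×0.08755681 = 0.012447
Scale to base peak (0.352375) = 100: 15.4 : 63.3 : 100.0 : 75.1 : 26.5 : 3.5

15.4 : 63.3 : 100.0 : 75.1 : 26.5 : 3.5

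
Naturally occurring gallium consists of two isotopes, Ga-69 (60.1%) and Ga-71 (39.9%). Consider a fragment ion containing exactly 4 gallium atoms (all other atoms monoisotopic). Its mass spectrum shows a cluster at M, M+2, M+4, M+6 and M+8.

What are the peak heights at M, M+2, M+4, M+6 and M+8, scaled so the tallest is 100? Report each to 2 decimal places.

37.66 : 100.00 : 99.58 : 44.08 : 7.32

Expanding (0.601 + 0.399)^4:
P(M) = 0.601^4 = 0.130466
P(M+2) = 4 × 0.601^3 × 0.399^1 = 0.346463
P(M+4) = 6 × 0.601^2 × 0.399^2 = 0.345021
P(M+6) = 4 × 0.601^1 × 0.399^3 = 0.152705
P(M+8) = 0.399^4 = 0.025345
The M+2 peak is largest (0.346463); scaling to 100 gives 37.66 : 100.00 : 99.58 : 44.08 : 7.32.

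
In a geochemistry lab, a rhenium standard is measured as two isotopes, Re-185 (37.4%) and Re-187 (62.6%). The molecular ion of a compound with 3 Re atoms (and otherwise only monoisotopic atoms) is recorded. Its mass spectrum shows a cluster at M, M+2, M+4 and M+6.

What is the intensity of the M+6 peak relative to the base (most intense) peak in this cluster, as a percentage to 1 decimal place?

Binomial terms of (0.374 + 0.626)^3: M 0.0523, M+2 0.2627, M+4 0.4397, M+6 0.2453 → M+4 is the base peak.
P(M+4) = C(3,2) × 0.374^1 × 0.626^2 = 3 × 0.3740 × 0.391876 = 0.439685 (base)
P(M+6) = C(3,3) × 0.374^0 × 0.626^3 = 1 × 1.0000 × 0.24531438 = 0.245314
Relative intensity = 0.245314 / 0.439685 × 100 = 55.8

55.8%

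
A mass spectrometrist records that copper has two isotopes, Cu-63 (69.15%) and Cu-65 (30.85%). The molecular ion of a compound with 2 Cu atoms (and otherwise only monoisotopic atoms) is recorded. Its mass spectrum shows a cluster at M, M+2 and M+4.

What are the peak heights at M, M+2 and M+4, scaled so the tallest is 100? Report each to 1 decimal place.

100.0 : 89.2 : 19.9

The 2 Cu atoms are independent, so intensities follow the terms of (0.6915 + 0.3085)^2.
P(M) = 0.6915^2 = 0.478172
P(M+2) = 2 × 0.6915^1 × 0.3085^1 = 0.426656
P(M+4) = 0.3085^2 = 0.095172
The M peak is largest (0.478172); scaling to 100 gives 100.0 : 89.2 : 19.9.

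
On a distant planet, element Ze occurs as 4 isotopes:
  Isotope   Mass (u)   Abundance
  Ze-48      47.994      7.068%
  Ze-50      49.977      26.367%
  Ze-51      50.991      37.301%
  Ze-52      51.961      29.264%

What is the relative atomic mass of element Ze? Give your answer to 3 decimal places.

Weight each isotope mass by its fractional abundance: 0.07068 × 47.994 + 0.26367 × 49.977 + 0.37301 × 50.991 + 0.29264 × 51.961
= 3.3922 + 13.1774 + 19.0202 + 15.2059 = 50.7957 u

50.796 u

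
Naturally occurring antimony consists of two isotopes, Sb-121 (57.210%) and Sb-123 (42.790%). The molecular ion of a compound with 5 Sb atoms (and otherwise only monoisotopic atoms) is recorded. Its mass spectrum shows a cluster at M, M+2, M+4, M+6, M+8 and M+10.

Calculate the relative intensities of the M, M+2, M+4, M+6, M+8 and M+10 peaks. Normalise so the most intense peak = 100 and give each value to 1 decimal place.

17.9 : 66.8 : 100.0 : 74.8 : 28.0 : 4.2

Each Sb atom is independently Sb-121 (p = 0.57210) or Sb-123 (q = 0.42790); the cluster is the binomial expansion (p + q)^5.
P(M) = 0.57210^5 = 0.061286
P(M+2) = 5 × 0.57210^4 × 0.42790^1 = 0.229192
P(M+4) = 10 × 0.57210^3 × 0.42790^2 = 0.342847
P(M+6) = 10 × 0.57210^2 × 0.42790^3 = 0.256431
P(M+8) = 5 × 0.57210^1 × 0.42790^4 = 0.095898
P(M+10) = 0.42790^5 = 0.014345
The M+4 peak is largest (0.342847); scaling to 100 gives 17.9 : 66.8 : 100.0 : 74.8 : 28.0 : 4.2.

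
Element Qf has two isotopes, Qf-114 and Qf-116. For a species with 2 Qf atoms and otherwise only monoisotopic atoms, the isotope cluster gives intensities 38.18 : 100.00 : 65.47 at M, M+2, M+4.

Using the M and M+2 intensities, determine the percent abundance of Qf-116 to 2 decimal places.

56.70%

If p is the fraction of Qf that is Qf-114, then I(M+2)/I(M) = [C(2,1)·p^1·(1−p)] / p^2 = 2·(1−p)/p = 100.00/38.18 = 2.6192
(1−p)/p = 2.6192/2 = 1.3096  ⇒  p = 1/(1 + 1.3096) = 0.4330
Qf-114: 43.30%, Qf-116: 56.70%.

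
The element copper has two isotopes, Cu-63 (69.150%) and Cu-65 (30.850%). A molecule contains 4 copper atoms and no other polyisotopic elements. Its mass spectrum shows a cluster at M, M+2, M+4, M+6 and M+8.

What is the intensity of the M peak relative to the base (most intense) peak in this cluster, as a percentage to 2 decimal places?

56.04%

(0.69150 + 0.30850)^4 gives M 0.2286, M+2 0.4080, M+4 0.2731, M+6 0.0812, M+8 0.0091; the largest is M+2.
P(M+2) = C(4,1) × 0.69150^3 × 0.30850^1 = 4 × 0.33065611 × 0.3085 = 0.408030 (base)
P(M) = C(4,0) × 0.69150^4 × 0.30850^0 = 1 × 0.2286487 × 1.0000 = 0.228649
Relative intensity = 0.228649 / 0.408030 × 100 = 56.04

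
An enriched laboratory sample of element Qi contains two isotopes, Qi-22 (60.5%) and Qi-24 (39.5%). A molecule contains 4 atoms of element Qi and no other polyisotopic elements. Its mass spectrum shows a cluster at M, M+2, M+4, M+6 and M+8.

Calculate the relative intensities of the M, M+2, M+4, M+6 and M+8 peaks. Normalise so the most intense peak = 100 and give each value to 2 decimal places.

38.29 : 100.00 : 97.93 : 42.63 : 6.96

Each Qi atom is independently Qi-22 (p = 0.605) or Qi-24 (q = 0.395); the cluster is the binomial expansion (p + q)^4.
P(M) = 0.605^4 = 0.133974
P(M+2) = 4 × 0.605^3 × 0.395^1 = 0.349883
P(M+4) = 6 × 0.605^2 × 0.395^2 = 0.342654
P(M+6) = 4 × 0.605^1 × 0.395^3 = 0.149144
P(M+8) = 0.395^4 = 0.024344
The M+2 peak is largest (0.349883); scaling to 100 gives 38.29 : 100.00 : 97.93 : 42.63 : 6.96.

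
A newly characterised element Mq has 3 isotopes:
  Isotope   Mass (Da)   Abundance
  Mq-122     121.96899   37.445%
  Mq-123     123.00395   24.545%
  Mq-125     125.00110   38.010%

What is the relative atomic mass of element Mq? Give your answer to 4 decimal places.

Weight each isotope mass by its fractional abundance: 0.37445 × 121.96899 + 0.24545 × 123.00395 + 0.38010 × 125.00110
= 45.671288 + 30.191320 + 47.512918 = 123.375526 Da

123.3755 Da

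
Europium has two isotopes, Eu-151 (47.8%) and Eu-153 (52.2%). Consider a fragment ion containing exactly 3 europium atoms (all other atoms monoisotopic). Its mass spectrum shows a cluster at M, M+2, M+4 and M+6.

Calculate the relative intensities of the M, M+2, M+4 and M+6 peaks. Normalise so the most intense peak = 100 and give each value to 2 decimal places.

Each Eu atom is independently Eu-151 (p = 0.478) or Eu-153 (q = 0.522); the cluster is the binomial expansion (p + q)^3.
P(M) = 0.478^3 = 0.109215
P(M+2) = 3 × 0.478^2 × 0.522^1 = 0.357806
P(M+4) = 3 × 0.478^1 × 0.522^2 = 0.390742
P(M+6) = 0.522^3 = 0.142237
The M+4 peak is largest (0.390742); scaling to 100 gives 27.95 : 91.57 : 100.00 : 36.40.

27.95 : 91.57 : 100.00 : 36.40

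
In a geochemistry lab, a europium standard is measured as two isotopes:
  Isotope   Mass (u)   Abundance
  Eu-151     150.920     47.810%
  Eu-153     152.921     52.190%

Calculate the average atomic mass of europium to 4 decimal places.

151.9643 u

The abundance-weighted mean is 0.47810 × 150.920 + 0.52190 × 152.921
= 72.15485 + 79.80947 = 151.96432 u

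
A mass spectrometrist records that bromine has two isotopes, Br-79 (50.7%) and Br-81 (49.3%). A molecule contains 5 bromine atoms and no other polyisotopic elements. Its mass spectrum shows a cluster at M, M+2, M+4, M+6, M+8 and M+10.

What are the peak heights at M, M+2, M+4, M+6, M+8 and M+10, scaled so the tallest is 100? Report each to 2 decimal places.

10.58 : 51.42 : 100.00 : 97.24 : 47.28 : 9.19

The 5 Br atoms are independent, so intensities follow the terms of (0.507 + 0.493)^5.
P(M) = 0.507^5 = 0.033500
P(M+2) = 5 × 0.507^4 × 0.493^1 = 0.162873
P(M+4) = 10 × 0.507^3 × 0.493^2 = 0.316751
P(M+6) = 10 × 0.507^2 × 0.493^3 = 0.308004
P(M+8) = 5 × 0.507^1 × 0.493^4 = 0.149750
P(M+10) = 0.493^5 = 0.029123
The M+4 peak is largest (0.316751); scaling to 100 gives 10.58 : 51.42 : 100.00 : 97.24 : 47.28 : 9.19.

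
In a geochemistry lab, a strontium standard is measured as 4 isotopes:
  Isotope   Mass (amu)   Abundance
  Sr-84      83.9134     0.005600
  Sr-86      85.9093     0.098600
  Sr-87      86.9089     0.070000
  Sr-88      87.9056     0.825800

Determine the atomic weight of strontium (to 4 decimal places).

Weight each isotope mass by its fractional abundance: 0.005600 × 83.9134 + 0.098600 × 85.9093 + 0.070000 × 86.9089 + 0.825800 × 87.9056
= 0.46992 + 8.47066 + 6.08362 + 72.59244 = 87.61664 amu

87.6166 amu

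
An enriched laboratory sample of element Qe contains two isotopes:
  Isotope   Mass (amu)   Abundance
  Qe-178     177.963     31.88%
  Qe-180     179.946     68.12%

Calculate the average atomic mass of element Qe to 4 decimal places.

179.3138 amu

Weight each isotope mass by its fractional abundance: 0.3188 × 177.963 + 0.6812 × 179.946
= 56.73460 + 122.57922 = 179.31382 amu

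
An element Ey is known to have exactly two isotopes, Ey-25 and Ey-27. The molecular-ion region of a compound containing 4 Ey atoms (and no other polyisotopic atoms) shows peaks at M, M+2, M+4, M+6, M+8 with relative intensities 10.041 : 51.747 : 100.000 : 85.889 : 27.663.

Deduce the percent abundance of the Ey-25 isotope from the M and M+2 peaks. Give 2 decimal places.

Let p = fractional abundance of Ey-25. I(M+2)/I(M) = [C(4,1)·p^3·(1−p)] / p^4 = 4·(1−p)/p = 51.747/10.041 = 5.1536
(1−p)/p = 5.1536/4 = 1.2884  ⇒  p = 1/(1 + 1.2884) = 0.4370
Ey-25: 43.70%, Ey-27: 56.30%.

43.70%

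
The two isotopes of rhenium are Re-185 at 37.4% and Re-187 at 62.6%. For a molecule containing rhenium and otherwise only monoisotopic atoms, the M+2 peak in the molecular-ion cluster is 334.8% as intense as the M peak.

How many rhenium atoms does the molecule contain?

2

For n independent Re atoms, I(M+2)/I(M) = n · (abundance Re-187) / (abundance Re-185) = n · 0.626/0.374.
n = 3.348 × 0.374/0.626 = 2.00 ≈ 2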